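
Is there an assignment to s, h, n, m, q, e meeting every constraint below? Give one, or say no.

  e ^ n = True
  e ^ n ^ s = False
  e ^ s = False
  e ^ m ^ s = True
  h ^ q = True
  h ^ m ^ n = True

s: True, h: False, n: False, m: True, q: True, e: True

e ^ n = T ^ F = True ✓
e ^ n ^ s = T ^ F ^ T = False ✓
e ^ s = T ^ T = False ✓
e ^ m ^ s = T ^ T ^ T = True ✓
h ^ q = F ^ T = True ✓
h ^ m ^ n = F ^ T ^ F = True ✓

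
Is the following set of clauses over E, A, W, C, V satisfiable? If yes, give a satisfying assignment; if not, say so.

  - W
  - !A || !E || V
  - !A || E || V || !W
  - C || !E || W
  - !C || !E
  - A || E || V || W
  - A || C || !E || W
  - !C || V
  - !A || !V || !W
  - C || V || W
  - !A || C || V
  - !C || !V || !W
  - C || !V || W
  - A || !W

Unsatisfiable — no assignment works.

Case W = True:
  (A || !W) forces A = True.
  (!A || !V || !W) forces V = False.
  (!A || !E || V) forces E = False.
  Clause (!A || E || V || !W) is falsified — contradiction.
Case W = False:
  Clause (W) is falsified — contradiction.
Both cases fail, so the formula is unsatisfiable.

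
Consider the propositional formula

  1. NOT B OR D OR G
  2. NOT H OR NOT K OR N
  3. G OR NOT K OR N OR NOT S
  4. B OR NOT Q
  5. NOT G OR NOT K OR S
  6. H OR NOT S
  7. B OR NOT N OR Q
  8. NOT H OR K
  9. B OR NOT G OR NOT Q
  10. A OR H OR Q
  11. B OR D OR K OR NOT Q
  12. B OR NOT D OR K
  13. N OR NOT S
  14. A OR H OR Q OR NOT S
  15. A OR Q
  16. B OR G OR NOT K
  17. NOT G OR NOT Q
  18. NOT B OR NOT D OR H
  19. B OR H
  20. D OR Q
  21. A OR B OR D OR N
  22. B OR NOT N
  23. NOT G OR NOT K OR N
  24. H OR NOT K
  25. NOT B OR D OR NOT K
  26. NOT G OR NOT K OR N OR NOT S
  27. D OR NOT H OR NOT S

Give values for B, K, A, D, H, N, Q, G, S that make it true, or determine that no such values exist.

B = True; K = True; A = True; D = True; H = True; N = True; Q = True; G = False; S = False

Set B = True.
Set K = True.
  then (H OR NOT K) forces H = True.
  then (NOT B OR D OR NOT K) forces D = True.
  then (NOT H OR NOT K OR N) forces N = True.
Set A = True.
Set Q = True.
  then (NOT G OR NOT Q) forces G = False.
Set S = False.
All clauses satisfied.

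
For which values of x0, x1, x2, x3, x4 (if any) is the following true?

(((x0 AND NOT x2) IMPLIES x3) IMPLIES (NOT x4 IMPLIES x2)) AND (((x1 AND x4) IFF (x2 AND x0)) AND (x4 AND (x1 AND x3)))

x0 = True, x1 = True, x2 = True, x3 = True, x4 = True

  ((x0 AND NOT x2) IMPLIES x3) IMPLIES (NOT x4 IMPLIES x2) = True
    (x0 AND NOT x2) IMPLIES x3 = True
      x0 AND NOT x2 = False
        NOT x2 = False
    NOT x4 IMPLIES x2 = True
      NOT x4 = False
  ((x1 AND x4) IFF (x2 AND x0)) AND (x4 AND (x1 AND x3)) = True
    (x1 AND x4) IFF (x2 AND x0) = True
      x1 AND x4 = True
      x2 AND x0 = True
    x4 AND (x1 AND x3) = True
      x1 AND x3 = True
Both conjuncts True, so the formula holds.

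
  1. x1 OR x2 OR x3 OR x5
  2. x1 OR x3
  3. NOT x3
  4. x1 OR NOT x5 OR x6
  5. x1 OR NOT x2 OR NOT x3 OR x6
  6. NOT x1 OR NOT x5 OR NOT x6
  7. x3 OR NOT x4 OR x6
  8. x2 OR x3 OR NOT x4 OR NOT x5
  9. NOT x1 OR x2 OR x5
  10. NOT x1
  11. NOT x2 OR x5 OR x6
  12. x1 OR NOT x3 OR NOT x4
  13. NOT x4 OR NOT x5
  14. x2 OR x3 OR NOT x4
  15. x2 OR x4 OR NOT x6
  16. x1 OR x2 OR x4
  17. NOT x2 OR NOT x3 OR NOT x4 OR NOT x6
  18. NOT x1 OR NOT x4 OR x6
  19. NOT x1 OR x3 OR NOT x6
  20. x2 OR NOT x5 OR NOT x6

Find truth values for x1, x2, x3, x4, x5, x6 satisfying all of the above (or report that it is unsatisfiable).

Case x1 = True:
  Clause (NOT x1) is falsified — contradiction.
Case x1 = False:
  (x1 OR x3) forces x3 = True.
  Clause (NOT x3) is falsified — contradiction.
Both cases fail, so the formula is unsatisfiable.

The formula is unsatisfiable.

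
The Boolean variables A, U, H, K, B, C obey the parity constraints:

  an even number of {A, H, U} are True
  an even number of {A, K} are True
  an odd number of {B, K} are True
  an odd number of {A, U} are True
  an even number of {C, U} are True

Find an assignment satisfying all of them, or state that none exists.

A=T; U=F; H=T; K=T; B=F; C=F

{A, H, U}: 2 true → even ✓
{A, K}: 2 true → even ✓
{B, K}: 1 true → odd ✓
{A, U}: 1 true → odd ✓
{C, U}: 0 true → even ✓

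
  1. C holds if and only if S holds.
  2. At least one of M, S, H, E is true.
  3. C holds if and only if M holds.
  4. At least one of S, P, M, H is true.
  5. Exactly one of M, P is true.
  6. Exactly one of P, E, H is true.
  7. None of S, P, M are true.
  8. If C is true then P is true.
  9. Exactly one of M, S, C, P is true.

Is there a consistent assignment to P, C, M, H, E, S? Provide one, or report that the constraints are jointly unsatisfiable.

Case P = True:
  Constraint (7) is violated (P=T) — contradiction.
Case P = False:
  (5) with P=F forces M = True.
  Constraint (7) is violated (M=T) — contradiction.
Both cases fail — unsatisfiable.

The formula is unsatisfiable.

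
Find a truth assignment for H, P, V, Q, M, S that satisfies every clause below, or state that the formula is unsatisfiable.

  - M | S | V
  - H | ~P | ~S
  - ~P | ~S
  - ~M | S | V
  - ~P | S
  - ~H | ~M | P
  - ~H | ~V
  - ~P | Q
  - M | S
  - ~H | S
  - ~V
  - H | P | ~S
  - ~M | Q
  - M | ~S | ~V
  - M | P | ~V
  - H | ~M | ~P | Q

H = True, P = False, V = False, Q = True, M = False, S = True

Unit clause (~V) forces V = False.
Set H = True.
  then (~H | S) forces S = True.
  then (~P | ~S) forces P = False.
  then (~H | ~M | P) forces M = False.
Set Q = True.
All clauses satisfied.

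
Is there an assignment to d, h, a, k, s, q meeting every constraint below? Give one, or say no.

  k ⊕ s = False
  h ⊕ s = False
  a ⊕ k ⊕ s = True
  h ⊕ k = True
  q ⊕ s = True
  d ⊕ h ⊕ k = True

The formula is unsatisfiable.

Adding constraints 1, 2, 4 mod 2: every variable appears an even number of times on the left, so the left side is 0.
But the right sides sum to 1 (mod 2). 0 ≠ 1 — the system is inconsistent.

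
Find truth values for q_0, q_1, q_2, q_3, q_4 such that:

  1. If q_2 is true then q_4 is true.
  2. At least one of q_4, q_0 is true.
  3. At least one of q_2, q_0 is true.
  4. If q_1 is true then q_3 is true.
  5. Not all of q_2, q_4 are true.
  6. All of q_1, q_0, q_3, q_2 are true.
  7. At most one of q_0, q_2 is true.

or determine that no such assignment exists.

Case q_2 = True:
  (1) with q_2=T forces q_4 = True.
  Constraint (5) is violated (q_2=T, q_4=T) — contradiction.
Case q_2 = False:
  Constraint (6) is violated (q_2=F) — contradiction.
Both cases fail — unsatisfiable.

No satisfying assignment exists.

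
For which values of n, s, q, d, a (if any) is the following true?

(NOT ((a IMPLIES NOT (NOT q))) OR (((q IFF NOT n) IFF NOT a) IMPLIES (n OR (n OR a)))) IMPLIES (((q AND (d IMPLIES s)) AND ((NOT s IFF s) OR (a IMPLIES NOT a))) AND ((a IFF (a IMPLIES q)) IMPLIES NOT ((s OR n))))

n: False, s: False, q: True, d: True, a: False

  (NOT ((a IMPLIES NOT (NOT q))) OR (((q IFF NOT n) IFF NOT a) IMPLIES (n OR (n OR a)))) IMPLIES (((q AND (d IMPLIES s)) AND ((NOT s IFF s) OR (a IMPLIES NOT a))) AND ((a IFF (a IMPLIES q)) IMPLIES NOT ((s OR n)))) = True
    NOT ((a IMPLIES NOT (NOT q))) OR (((q IFF NOT n) IFF NOT a) IMPLIES (n OR (n OR a))) = False
      NOT ((a IMPLIES NOT (NOT q))) = False
        a IMPLIES NOT (NOT q) = True
          NOT (NOT q) = True
            NOT q = False
      ((q IFF NOT n) IFF NOT a) IMPLIES (n OR (n OR a)) = False
        (q IFF NOT n) IFF NOT a = True
          q IFF NOT n = True
            NOT n = True
          NOT a = True
        n OR (n OR a) = False
          n OR a = False
    ((q AND (d IMPLIES s)) AND ((NOT s IFF s) OR (a IMPLIES NOT a))) AND ((a IFF (a IMPLIES q)) IMPLIES NOT ((s OR n))) = False
      (q AND (d IMPLIES s)) AND ((NOT s IFF s) OR (a IMPLIES NOT a)) = False
        q AND (d IMPLIES s) = False
          d IMPLIES s = False
        (NOT s IFF s) OR (a IMPLIES NOT a) = True
          NOT s IFF s = False
            NOT s = True
          a IMPLIES NOT a = True
            NOT a = True
      (a IFF (a IMPLIES q)) IMPLIES NOT ((s OR n)) = True
        a IFF (a IMPLIES q) = False
          a IMPLIES q = True
        NOT ((s OR n)) = True
          s OR n = False
The formula evaluates to True.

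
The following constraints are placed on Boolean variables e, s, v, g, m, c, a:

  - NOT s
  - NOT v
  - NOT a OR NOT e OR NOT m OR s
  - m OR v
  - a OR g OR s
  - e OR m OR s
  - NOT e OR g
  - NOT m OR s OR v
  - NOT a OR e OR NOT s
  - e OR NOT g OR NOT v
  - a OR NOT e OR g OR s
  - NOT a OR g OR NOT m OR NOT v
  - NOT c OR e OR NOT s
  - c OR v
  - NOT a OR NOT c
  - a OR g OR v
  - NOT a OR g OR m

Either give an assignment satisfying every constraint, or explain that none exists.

No satisfying assignment exists.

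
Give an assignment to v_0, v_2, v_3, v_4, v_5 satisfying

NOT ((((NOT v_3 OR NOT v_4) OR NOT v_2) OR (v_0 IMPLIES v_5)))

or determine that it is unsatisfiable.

v_0=T, v_2=T, v_3=T, v_4=T, v_5=F

  NOT ((((NOT v_3 OR NOT v_4) OR NOT v_2) OR (v_0 IMPLIES v_5))) = True
    ((NOT v_3 OR NOT v_4) OR NOT v_2) OR (v_0 IMPLIES v_5) = False
      (NOT v_3 OR NOT v_4) OR NOT v_2 = False
        NOT v_3 OR NOT v_4 = False
          NOT v_3 = False
          NOT v_4 = False
        NOT v_2 = False
      v_0 IMPLIES v_5 = False
The formula evaluates to True.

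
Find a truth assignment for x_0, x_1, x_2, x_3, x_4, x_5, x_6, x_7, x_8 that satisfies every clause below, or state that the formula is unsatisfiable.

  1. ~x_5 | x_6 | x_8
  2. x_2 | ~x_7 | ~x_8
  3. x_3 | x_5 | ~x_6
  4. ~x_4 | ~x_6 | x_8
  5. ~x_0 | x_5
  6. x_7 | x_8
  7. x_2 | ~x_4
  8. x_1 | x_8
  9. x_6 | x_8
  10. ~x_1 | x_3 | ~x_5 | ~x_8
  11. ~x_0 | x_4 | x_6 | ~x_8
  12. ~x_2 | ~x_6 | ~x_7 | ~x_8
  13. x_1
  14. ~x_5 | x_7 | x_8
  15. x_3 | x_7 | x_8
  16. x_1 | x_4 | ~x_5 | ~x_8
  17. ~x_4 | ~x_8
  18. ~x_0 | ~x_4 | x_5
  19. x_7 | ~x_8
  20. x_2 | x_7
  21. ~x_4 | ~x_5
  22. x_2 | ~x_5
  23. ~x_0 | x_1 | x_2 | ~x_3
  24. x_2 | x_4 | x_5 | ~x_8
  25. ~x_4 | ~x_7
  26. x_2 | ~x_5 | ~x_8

Unit clause (x_1) forces x_1 = True.
Set x_0 = False.
Set x_2 = True.
Set x_3 = True.
Set x_4 = False.
Set x_5 = True.
Set x_6 = False.
  then (~x_5 | x_6 | x_8) forces x_8 = True.
  then (x_7 | ~x_8) forces x_7 = True.
All clauses satisfied.

x_0 = False; x_1 = True; x_2 = True; x_3 = True; x_4 = False; x_5 = True; x_6 = False; x_7 = True; x_8 = True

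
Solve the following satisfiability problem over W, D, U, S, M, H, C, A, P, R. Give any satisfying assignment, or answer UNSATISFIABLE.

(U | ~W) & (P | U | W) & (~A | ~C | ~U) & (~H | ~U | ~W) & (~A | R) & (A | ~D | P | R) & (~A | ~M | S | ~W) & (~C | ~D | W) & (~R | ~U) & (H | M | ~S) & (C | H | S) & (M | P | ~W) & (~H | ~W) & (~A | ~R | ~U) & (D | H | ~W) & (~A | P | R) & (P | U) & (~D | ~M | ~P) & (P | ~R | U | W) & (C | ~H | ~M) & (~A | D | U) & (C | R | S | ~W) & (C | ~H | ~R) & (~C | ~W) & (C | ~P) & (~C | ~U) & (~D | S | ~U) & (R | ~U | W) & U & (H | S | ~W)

The formula is unsatisfiable.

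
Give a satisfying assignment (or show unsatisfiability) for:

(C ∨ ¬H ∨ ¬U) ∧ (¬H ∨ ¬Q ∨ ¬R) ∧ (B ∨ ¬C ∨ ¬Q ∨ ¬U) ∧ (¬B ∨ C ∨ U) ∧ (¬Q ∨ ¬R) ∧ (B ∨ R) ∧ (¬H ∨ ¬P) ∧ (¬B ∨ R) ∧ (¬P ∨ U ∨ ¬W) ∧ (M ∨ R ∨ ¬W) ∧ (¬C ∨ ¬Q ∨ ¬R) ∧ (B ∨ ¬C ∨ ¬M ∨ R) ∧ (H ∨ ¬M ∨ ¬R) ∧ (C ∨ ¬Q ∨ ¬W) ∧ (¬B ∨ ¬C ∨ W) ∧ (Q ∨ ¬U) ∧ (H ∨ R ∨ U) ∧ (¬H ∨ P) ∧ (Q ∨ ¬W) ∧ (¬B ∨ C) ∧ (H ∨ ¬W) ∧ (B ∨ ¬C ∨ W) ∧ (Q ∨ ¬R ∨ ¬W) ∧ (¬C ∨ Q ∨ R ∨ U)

H = False, Q = False, R = True, C = False, W = False, M = False, P = False, U = False, B = False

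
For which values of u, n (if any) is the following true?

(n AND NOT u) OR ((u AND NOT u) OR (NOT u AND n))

u=F, n=T

  (n AND NOT u) OR ((u AND NOT u) OR (NOT u AND n)) = True
    n AND NOT u = True
      NOT u = True
    (u AND NOT u) OR (NOT u AND n) = True
      u AND NOT u = False
        NOT u = True
      NOT u AND n = True
        NOT u = True
The formula evaluates to True.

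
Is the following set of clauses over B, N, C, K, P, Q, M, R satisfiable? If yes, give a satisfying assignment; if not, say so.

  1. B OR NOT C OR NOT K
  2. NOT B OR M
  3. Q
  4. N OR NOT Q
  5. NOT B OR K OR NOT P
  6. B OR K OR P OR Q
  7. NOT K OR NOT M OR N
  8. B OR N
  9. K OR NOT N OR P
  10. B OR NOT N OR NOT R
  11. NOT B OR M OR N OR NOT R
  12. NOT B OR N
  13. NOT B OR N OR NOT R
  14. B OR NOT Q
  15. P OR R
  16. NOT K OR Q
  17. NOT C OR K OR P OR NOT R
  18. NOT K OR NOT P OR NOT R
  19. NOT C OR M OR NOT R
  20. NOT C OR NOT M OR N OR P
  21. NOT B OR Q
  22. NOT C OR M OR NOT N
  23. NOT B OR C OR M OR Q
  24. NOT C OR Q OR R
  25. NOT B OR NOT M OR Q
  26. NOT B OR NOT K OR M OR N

B = True, N = True, C = False, K = True, P = False, Q = True, M = True, R = True

Unit clause (Q) forces Q = True.
In (N OR NOT Q) only N is left, so N = True.
In (B OR NOT Q) only B is left, so B = True.
In (NOT B OR M) only M is left, so M = True.
Set C = False.
Try K = False:
  (NOT B OR K OR NOT P) forces P = False.
  clause (K OR NOT N OR P) is falsified — backtrack.
So K = True.
Set P = False.
  then (P OR R) forces R = True.
All clauses satisfied.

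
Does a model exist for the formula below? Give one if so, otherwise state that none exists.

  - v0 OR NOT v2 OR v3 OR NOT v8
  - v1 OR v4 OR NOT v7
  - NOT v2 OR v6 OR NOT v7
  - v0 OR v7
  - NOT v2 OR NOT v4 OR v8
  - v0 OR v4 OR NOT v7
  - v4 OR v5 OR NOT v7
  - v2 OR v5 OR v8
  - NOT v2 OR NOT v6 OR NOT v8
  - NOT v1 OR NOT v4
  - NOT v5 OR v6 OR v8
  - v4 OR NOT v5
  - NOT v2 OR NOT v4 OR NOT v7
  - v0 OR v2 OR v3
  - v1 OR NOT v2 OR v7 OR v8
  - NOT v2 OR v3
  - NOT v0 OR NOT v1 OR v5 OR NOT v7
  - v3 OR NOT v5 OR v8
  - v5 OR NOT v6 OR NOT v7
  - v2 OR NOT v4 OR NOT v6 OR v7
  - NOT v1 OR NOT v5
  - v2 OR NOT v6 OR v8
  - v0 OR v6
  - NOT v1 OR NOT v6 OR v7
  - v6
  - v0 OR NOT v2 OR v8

Unit clause (v6) forces v6 = True.
Set v0 = False.
  then (v0 OR v7) forces v7 = True.
  then (v0 OR v4 OR NOT v7) forces v4 = True.
  then (NOT v1 OR NOT v4) forces v1 = False.
  then (NOT v2 OR NOT v4 OR NOT v7) forces v2 = False.
  then (v0 OR v2 OR v3) forces v3 = True.
  then (v5 OR NOT v6 OR NOT v7) forces v5 = True.
  then (v2 OR NOT v6 OR v8) forces v8 = True.
All clauses satisfied.

v0: False, v1: False, v2: False, v3: True, v4: True, v5: True, v6: True, v7: True, v8: True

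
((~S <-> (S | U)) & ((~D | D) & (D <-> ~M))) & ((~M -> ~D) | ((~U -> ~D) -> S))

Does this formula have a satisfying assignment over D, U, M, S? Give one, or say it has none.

D = False, U = True, M = True, S = False

  (~S <-> (S | U)) & ((~D | D) & (D <-> ~M)) = True
    ~S <-> (S | U) = True
      ~S = True
      S | U = True
    (~D | D) & (D <-> ~M) = True
      ~D | D = True
        ~D = True
      D <-> ~M = True
        ~M = False
  (~M -> ~D) | ((~U -> ~D) -> S) = True
    ~M -> ~D = True
      ~M = False
      ~D = True
    (~U -> ~D) -> S = False
      ~U -> ~D = True
        ~U = False
        ~D = True
Both conjuncts True, so the formula holds.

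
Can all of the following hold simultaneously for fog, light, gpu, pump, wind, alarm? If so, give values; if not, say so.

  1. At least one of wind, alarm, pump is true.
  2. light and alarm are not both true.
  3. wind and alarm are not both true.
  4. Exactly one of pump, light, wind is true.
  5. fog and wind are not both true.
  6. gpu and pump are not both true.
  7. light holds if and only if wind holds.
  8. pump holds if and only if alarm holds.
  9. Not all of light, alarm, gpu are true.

fog = False, light = False, gpu = False, pump = True, wind = False, alarm = True

  (1) {wind, alarm, pump}: 2 true — at least one ✓
  (2) light=F, alarm=T — not both ✓
  (3) wind=F, alarm=T — not both ✓
  (4) {pump, light, wind}: 1 true — exactly one ✓
  (5) fog=F, wind=F — not both ✓
  (6) gpu=F, pump=T — not both ✓
  (7) light=F, wind=F — same ✓
  (8) pump=T, alarm=T — same ✓
  (9) {light, alarm, gpu}: 1/3 true — not all ✓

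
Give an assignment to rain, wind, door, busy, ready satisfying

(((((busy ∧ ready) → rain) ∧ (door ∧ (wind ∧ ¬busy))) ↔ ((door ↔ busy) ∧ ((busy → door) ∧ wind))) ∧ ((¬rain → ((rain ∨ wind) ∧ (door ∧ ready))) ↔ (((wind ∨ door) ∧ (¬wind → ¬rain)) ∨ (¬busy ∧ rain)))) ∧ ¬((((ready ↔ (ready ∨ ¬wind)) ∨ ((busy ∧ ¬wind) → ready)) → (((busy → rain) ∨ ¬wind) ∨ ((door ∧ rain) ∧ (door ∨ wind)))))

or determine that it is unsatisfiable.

Unsatisfiable

Case wind = True: the formula simplifies to (((((busy ∧ ready) → rain) ∧ (door ∧ ¬busy)) ↔ ((door ↔ busy) ∧ (busy → door))) ∧ (¬rain → (door ∧ ready))) ∧ ¬(((busy → rain) ∨ (door ∧ rain))).
  busy = True: simplifies to (¬((door ∧ door)) ∧ (¬rain → (door ∧ ready))) ∧ ¬((rain ∨ (door ∧ rain))).
    door = True: the conjunct ¬((door ∧ door)) becomes ¬((True ∧ True)) = False.
    door = False: simplifies to rain ∧ ¬rain.
      rain = True: the conjunct ¬rain is False.
      rain = False: the conjunct rain is False.
  busy = False: the conjunct ¬(((busy → rain) ∨ (door ∧ rain))) becomes ¬((True ∨ (door ∧ rain))) = False.
Case wind = False: the conjunct ¬((((ready ↔ (ready ∨ ¬wind)) ∨ ((busy ∧ ¬wind) → ready)) → (((busy → rain) ∨ ¬wind) ∨ ((door ∧ rain) ∧ (door ∨ wind))))) becomes ¬(((ready ∨ (busy → ready)) → True)) = False.
Both cases fail — unsatisfiable.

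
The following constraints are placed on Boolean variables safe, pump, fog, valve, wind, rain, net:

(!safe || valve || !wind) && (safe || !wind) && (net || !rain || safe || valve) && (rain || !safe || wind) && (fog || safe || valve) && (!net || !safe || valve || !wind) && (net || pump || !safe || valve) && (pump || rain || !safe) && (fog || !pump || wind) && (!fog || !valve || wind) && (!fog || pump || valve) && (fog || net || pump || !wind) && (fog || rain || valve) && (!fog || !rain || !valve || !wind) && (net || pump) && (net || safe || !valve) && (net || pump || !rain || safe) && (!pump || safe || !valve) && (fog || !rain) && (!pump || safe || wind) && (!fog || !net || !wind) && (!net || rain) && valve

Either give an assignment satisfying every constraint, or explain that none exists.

Unit clause (valve) forces valve = True.
Set safe = True.
Try pump = False:
  (pump || rain || !safe) forces rain = True.
  (net || pump) forces net = True.
  (fog || !rain) forces fog = True.
  (!fog || !valve || wind) forces wind = True.
  clause (!fog || !rain || !valve || !wind) is falsified — backtrack.
So pump = True.
Set fog = False.
  then (fog || !pump || wind) forces wind = True.
  then (fog || !rain) forces rain = False.
  then (!net || rain) forces net = False.
All clauses satisfied.

safe: True; pump: True; fog: False; valve: True; wind: True; rain: False; net: False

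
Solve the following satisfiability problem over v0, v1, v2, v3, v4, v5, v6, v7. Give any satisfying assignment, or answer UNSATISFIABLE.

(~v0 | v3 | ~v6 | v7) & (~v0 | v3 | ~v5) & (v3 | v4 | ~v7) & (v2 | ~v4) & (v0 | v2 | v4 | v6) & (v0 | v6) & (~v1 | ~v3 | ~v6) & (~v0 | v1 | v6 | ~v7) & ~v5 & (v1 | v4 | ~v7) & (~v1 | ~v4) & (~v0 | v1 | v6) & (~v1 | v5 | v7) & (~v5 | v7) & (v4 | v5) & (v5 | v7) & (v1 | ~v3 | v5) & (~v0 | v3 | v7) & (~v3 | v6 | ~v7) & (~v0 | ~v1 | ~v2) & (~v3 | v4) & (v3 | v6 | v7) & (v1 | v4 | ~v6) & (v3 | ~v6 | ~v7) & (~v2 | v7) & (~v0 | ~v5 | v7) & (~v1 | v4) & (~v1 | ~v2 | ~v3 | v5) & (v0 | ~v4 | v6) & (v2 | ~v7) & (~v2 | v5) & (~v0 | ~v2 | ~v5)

The formula is unsatisfiable.

Case v5 = True:
  Clause (~v5) is falsified — contradiction.
Case v5 = False:
  (v4 | v5) forces v4 = True.
  (v2 | ~v4) forces v2 = True.
  Clause (~v2 | v5) is falsified — contradiction.
Both cases fail, so the formula is unsatisfiable.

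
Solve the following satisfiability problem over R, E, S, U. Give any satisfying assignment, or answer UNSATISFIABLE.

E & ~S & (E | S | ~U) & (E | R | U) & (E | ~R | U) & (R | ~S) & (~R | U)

R=F; E=T; S=F; U=T

Unit clause (E) forces E = True.
Unit clause (~S) forces S = False.
Set R = False.
Set U = True.
Check each clause:
  (E): E holds.
  (~S): ~S holds.
  (E | S | ~U): E holds.
  (E | R | U): E holds.
  (E | ~R | U): E holds.
  (R | ~S): ~S holds.
  (~R | U): ~R holds.
All clauses satisfied.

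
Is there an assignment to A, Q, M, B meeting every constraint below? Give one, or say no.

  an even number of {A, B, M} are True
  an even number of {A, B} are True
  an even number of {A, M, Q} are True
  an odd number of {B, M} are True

A: True, Q: True, M: False, B: True

{A, B, M}: 2 true → even ✓
{A, B}: 2 true → even ✓
{A, M, Q}: 2 true → even ✓
{B, M}: 1 true → odd ✓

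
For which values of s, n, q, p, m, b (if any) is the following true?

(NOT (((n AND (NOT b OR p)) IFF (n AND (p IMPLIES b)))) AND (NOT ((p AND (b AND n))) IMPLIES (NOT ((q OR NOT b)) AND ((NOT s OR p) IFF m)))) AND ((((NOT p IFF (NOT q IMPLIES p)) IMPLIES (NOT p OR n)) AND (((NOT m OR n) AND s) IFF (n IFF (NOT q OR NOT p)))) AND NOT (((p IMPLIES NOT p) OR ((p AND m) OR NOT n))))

Case p = True: the formula simplifies to (NOT ((n IFF (n AND b))) AND (NOT ((b AND n)) IMPLIES (NOT ((q OR NOT b)) AND m))) AND ((((NOT m OR n) AND s) IFF (n IFF NOT q)) AND NOT ((m OR NOT n))).
  n = True: simplifies to (NOT b AND (NOT b IMPLIES (NOT ((q OR NOT b)) AND m))) AND ((s IFF NOT q) AND NOT m).
    b = True: the conjunct NOT b is False.
    b = False: the conjunct NOT b IMPLIES (NOT ((q OR NOT b)) AND m) becomes NOT False IMPLIES (False AND m) = False.
  n = False: the conjunct NOT ((n IFF (n AND b))) becomes NOT ((False IFF False)) = False.
Case p = False: the conjunct NOT (((p IMPLIES NOT p) OR ((p AND m) OR NOT n))) becomes NOT ((True OR NOT n)) = False.
Both cases fail — unsatisfiable.

UNSATISFIABLE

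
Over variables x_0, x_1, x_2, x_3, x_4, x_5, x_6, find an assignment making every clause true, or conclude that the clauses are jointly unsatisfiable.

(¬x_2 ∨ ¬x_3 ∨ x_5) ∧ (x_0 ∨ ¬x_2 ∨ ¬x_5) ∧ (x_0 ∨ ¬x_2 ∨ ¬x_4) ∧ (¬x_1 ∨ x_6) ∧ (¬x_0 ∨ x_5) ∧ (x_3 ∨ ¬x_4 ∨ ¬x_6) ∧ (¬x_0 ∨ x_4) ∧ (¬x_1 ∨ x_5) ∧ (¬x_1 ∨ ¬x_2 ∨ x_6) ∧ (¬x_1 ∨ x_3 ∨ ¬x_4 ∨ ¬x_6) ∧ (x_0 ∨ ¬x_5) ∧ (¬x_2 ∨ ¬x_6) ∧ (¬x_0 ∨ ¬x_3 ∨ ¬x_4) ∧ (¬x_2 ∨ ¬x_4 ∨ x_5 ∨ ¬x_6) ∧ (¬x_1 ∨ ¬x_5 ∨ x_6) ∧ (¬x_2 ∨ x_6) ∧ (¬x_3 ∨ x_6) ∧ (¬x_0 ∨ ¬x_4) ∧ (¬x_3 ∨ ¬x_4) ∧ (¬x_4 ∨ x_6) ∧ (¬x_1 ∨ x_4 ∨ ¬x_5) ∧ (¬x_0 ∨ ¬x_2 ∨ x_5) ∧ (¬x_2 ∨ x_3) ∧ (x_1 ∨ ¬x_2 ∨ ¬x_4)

x_0=F; x_1=F; x_2=F; x_3=F; x_4=F; x_5=F; x_6=F

Try x_0 = True:
  (¬x_0 ∨ x_5) forces x_5 = True.
  (¬x_0 ∨ x_4) forces x_4 = True.
  clause (¬x_0 ∨ ¬x_4) is falsified — backtrack.
So x_0 = False.
  then (x_0 ∨ ¬x_5) forces x_5 = False.
  then (¬x_1 ∨ x_5) forces x_1 = False.
Set x_2 = False.
Set x_3 = False.
Try x_4 = True:
  (x_3 ∨ ¬x_4 ∨ ¬x_6) forces x_6 = False.
  clause (¬x_4 ∨ x_6) is falsified — backtrack.
So x_4 = False.
Set x_6 = False.
All clauses satisfied.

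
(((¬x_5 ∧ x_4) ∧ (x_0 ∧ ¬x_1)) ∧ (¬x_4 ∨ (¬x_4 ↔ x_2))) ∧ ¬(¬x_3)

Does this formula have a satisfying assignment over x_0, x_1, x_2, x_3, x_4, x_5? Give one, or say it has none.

x_0 = True, x_1 = False, x_2 = False, x_3 = True, x_4 = True, x_5 = False

  ((¬x_5 ∧ x_4) ∧ (x_0 ∧ ¬x_1)) ∧ (¬x_4 ∨ (¬x_4 ↔ x_2)) = True
    (¬x_5 ∧ x_4) ∧ (x_0 ∧ ¬x_1) = True
      ¬x_5 ∧ x_4 = True
        ¬x_5 = True
      x_0 ∧ ¬x_1 = True
        ¬x_1 = True
    ¬x_4 ∨ (¬x_4 ↔ x_2) = True
      ¬x_4 = False
      ¬x_4 ↔ x_2 = True
        ¬x_4 = False
  ¬(¬x_3) = True
    ¬x_3 = False
Both conjuncts True, so the formula holds.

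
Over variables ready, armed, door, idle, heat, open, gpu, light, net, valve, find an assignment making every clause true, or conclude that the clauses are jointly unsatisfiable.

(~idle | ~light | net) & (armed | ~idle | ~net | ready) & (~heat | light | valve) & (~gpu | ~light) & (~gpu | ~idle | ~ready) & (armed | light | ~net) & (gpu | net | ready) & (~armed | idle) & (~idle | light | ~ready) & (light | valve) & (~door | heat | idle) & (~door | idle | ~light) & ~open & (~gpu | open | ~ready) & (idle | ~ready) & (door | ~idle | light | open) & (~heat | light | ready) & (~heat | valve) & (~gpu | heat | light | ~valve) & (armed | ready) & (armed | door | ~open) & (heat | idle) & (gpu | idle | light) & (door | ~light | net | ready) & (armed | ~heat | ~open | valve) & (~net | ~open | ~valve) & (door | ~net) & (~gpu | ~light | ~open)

Unit clause (~open) forces open = False.
Set ready = True.
  then (~gpu | open | ~ready) forces gpu = False.
  then (idle | ~ready) forces idle = True.
  then (~idle | light | ~ready) forces light = True.
  then (~idle | ~light | net) forces net = True.
  then (door | ~net) forces door = True.
Set armed = False.
Set heat = True.
  then (~heat | valve) forces valve = True.
All clauses satisfied.

ready = True, armed = False, door = True, idle = True, heat = True, open = False, gpu = False, light = True, net = True, valve = True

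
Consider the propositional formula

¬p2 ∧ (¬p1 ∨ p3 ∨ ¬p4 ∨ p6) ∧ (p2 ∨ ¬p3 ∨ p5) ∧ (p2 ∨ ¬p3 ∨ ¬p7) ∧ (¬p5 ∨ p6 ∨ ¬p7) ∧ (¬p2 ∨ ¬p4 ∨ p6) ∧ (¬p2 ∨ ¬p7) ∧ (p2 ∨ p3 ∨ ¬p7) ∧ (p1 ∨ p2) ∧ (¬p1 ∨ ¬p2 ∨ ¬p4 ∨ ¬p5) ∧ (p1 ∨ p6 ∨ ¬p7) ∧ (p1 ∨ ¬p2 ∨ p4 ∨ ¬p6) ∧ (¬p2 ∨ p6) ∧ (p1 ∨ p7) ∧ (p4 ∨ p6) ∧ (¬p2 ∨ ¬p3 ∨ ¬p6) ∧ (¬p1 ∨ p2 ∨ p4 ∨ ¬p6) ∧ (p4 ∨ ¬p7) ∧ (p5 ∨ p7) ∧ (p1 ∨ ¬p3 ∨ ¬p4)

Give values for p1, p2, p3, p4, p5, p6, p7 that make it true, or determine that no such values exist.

p1 = True, p2 = False, p3 = True, p4 = True, p5 = True, p6 = True, p7 = False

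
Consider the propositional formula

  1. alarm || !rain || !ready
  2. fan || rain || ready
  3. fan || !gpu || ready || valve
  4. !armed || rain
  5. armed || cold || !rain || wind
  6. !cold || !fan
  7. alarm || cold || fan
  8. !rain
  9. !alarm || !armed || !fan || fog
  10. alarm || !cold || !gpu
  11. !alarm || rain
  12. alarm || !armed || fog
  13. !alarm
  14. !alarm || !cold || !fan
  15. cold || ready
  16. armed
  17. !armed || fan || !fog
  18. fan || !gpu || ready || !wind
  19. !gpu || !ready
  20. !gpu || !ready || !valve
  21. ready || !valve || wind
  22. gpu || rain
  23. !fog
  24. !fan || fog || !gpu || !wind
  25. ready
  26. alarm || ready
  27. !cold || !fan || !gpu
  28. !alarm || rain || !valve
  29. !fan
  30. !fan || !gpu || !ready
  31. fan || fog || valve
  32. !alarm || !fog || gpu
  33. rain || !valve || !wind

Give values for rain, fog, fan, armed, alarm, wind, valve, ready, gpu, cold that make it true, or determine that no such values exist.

Unsatisfiable

Case rain = True:
  Clause (!rain) is falsified — contradiction.
Case rain = False:
  (!armed || rain) forces armed = False.
  Clause (armed) is falsified — contradiction.
Both cases fail, so the formula is unsatisfiable.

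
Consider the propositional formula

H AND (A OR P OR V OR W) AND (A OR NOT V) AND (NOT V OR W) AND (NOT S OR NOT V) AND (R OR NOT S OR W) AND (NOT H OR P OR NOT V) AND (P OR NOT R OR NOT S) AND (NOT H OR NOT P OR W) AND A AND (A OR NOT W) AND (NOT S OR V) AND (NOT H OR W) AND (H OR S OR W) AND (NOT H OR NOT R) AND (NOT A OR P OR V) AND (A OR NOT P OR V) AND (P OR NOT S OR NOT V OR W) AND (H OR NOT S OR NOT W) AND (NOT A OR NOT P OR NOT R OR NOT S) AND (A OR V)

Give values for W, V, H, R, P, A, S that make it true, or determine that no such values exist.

W=T; V=T; H=T; R=F; P=T; A=T; S=F

Unit clause (H) forces H = True.
Unit clause (A) forces A = True.
In (NOT H OR W) only W is left, so W = True.
In (NOT H OR NOT R) only NOT R is left, so R = False.
Set V = True.
  then (NOT S OR NOT V) forces S = False.
  then (NOT H OR P OR NOT V) forces P = True.
All clauses satisfied.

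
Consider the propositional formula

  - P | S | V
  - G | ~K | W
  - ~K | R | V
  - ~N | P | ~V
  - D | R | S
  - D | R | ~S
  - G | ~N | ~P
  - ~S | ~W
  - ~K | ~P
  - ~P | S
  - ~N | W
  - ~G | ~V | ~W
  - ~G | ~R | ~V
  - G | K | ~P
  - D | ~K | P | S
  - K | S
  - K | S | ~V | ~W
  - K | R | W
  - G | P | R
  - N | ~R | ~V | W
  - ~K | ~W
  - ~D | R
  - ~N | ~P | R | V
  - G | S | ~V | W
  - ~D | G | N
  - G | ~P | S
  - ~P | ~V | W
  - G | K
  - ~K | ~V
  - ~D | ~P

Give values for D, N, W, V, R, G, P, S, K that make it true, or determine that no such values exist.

D = True, N = False, W = False, V = False, R = True, G = True, P = False, S = True, K = False

Set D = True.
  then (~D | R) forces R = True.
  then (~D | ~P) forces P = False.
Try N = True:
  (~N | P | ~V) forces V = False.
  (P | S | V) forces S = True.
  (~S | ~W) forces W = False.
  clause (~N | W) is falsified — backtrack.
So N = False.
  then (~D | G | N) forces G = True.
  then (~G | ~R | ~V) forces V = False.
  then (P | S | V) forces S = True.
  then (~S | ~W) forces W = False.
Set K = False.
All clauses satisfied.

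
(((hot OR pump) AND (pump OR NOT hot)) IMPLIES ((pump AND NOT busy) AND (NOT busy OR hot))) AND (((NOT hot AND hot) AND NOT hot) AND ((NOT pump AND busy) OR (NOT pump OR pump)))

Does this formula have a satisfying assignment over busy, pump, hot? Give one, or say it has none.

Unsatisfiable

Case hot = True: the conjunct NOT hot is False.
Case hot = False: the conjunct hot is False.
Both cases fail — unsatisfiable.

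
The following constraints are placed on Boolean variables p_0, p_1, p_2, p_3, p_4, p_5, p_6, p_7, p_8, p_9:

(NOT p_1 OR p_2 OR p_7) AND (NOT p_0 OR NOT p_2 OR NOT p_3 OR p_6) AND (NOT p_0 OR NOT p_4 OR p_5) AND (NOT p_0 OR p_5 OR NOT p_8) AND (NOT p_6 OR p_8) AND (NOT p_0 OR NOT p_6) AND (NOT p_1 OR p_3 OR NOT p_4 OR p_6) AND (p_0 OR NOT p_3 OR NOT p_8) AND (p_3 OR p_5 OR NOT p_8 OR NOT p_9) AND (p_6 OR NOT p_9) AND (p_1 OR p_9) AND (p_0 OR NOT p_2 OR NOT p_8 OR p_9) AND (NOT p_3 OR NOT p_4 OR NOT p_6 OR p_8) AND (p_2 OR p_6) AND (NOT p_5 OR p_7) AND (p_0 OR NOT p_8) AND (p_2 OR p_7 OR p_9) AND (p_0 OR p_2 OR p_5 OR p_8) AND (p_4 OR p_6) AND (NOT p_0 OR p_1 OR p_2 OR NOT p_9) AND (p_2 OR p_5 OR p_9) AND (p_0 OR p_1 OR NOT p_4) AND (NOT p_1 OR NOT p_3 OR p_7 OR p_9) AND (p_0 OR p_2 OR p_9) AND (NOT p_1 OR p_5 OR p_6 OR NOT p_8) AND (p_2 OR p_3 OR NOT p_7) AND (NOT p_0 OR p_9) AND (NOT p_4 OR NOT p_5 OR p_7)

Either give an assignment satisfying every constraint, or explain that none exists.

p_0=F, p_1=T, p_2=T, p_3=T, p_4=T, p_5=F, p_6=F, p_7=T, p_8=F, p_9=F

Try p_0 = True:
  (NOT p_0 OR NOT p_6) forces p_6 = False.
  (p_6 OR NOT p_9) forces p_9 = False.
  clause (NOT p_0 OR p_9) is falsified — backtrack.
So p_0 = False.
  then (p_0 OR NOT p_8) forces p_8 = False.
  then (NOT p_6 OR p_8) forces p_6 = False.
  then (p_6 OR NOT p_9) forces p_9 = False.
  then (p_1 OR p_9) forces p_1 = True.
  then (p_2 OR p_6) forces p_2 = True.
  then (p_4 OR p_6) forces p_4 = True.
  then (NOT p_1 OR p_3 OR NOT p_4 OR p_6) forces p_3 = True.
  then (NOT p_1 OR NOT p_3 OR p_7 OR p_9) forces p_7 = True.
Set p_5 = False.
All clauses satisfied.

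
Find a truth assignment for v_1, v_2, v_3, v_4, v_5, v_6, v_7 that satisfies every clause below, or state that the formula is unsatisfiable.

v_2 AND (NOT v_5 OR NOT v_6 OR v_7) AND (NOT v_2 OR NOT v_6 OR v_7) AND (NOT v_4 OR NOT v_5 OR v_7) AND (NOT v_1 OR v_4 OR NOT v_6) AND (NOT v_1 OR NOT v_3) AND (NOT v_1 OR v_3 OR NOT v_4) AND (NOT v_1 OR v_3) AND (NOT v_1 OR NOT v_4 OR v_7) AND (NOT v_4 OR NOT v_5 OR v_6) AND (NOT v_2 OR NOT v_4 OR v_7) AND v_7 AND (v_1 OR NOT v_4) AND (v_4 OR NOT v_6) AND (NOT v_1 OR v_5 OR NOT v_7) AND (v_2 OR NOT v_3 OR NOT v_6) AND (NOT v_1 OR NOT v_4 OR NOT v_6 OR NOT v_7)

Unit clause (v_2) forces v_2 = True.
Unit clause (v_7) forces v_7 = True.
Set v_1 = False.
  then (v_1 OR NOT v_4) forces v_4 = False.
  then (v_4 OR NOT v_6) forces v_6 = False.
Set v_3 = True.
Set v_5 = True.
All clauses satisfied.

v_1: False, v_2: True, v_3: True, v_4: False, v_5: True, v_6: False, v_7: True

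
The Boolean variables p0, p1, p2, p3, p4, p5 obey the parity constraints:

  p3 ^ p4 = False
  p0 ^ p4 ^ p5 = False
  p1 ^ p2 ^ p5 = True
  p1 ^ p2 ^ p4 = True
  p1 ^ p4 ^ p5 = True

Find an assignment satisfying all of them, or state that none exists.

p0=F, p1=T, p2=T, p3=T, p4=T, p5=T

p3 ^ p4 = T ^ T = False ✓
p0 ^ p4 ^ p5 = F ^ T ^ T = False ✓
p1 ^ p2 ^ p5 = T ^ T ^ T = True ✓
p1 ^ p2 ^ p4 = T ^ T ^ T = True ✓
p1 ^ p4 ^ p5 = T ^ T ^ T = True ✓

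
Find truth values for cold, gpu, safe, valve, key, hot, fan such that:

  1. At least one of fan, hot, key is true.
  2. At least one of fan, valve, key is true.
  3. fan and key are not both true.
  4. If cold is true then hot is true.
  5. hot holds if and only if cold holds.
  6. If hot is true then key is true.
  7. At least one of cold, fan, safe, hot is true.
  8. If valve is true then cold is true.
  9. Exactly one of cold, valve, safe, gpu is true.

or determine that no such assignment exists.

cold: False, gpu: True, safe: False, valve: False, key: False, hot: False, fan: True

  (1) {fan, hot, key}: 1 true — at least one ✓
  (2) {fan, valve, key}: 1 true — at least one ✓
  (3) fan=T, key=F — not both ✓
  (4) cold=F ⇒ hot: vacuous ✓
  (5) hot=F, cold=F — same ✓
  (6) hot=F ⇒ key: vacuous ✓
  (7) {cold, fan, safe, hot}: 1 true — at least one ✓
  (8) valve=F ⇒ cold: vacuous ✓
  (9) {cold, valve, safe, gpu}: 1 true — exactly one ✓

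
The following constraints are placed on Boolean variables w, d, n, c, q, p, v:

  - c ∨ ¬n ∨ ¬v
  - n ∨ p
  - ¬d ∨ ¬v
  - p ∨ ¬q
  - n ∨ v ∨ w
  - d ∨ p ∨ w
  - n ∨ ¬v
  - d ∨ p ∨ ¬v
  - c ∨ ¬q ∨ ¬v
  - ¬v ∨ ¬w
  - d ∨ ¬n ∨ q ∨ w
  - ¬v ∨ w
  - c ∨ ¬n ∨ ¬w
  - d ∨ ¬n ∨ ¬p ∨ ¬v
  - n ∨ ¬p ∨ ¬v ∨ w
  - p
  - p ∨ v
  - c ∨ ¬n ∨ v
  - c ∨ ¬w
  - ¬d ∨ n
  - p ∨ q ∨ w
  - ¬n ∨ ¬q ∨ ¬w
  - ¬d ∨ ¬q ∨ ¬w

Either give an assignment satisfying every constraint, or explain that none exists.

w = False, d = True, n = True, c = True, q = False, p = True, v = False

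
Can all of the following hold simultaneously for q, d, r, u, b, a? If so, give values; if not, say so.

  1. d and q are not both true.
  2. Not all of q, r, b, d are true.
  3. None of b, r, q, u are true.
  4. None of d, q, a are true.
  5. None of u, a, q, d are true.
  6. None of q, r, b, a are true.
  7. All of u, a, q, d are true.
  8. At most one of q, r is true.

The formula is unsatisfiable.

Case q = True:
  Constraint (3) is violated (q=T) — contradiction.
Case q = False:
  Constraint (7) is violated (q=F) — contradiction.
Both cases fail — unsatisfiable.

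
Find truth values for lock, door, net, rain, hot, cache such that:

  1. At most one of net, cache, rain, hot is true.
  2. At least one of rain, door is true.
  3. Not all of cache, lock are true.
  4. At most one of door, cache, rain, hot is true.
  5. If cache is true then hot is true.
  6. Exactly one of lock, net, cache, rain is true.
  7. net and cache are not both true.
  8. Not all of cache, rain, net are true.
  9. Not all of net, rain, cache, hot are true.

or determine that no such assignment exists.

lock=F, door=T, net=T, rain=F, hot=F, cache=F

  (1) {net, cache, rain, hot}: 1 true — at most one ✓
  (2) {rain, door}: 1 true — at least one ✓
  (3) {cache, lock}: 0/2 true — not all ✓
  (4) {door, cache, rain, hot}: 1 true — at most one ✓
  (5) cache=F ⇒ hot: vacuous ✓
  (6) {lock, net, cache, rain}: 1 true — exactly one ✓
  (7) net=T, cache=F — not both ✓
  (8) {cache, rain, net}: 1/3 true — not all ✓
  (9) {net, rain, cache, hot}: 1/4 true — not all ✓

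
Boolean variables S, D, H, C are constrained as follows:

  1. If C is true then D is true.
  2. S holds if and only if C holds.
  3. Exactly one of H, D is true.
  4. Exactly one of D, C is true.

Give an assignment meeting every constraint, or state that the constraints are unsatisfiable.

S = False, D = True, H = False, C = False

  (1) C=F ⇒ D: vacuous ✓
  (2) S=F, C=F — same ✓
  (3) {H, D}: 1 true — exactly one ✓
  (4) {D, C}: 1 true — exactly one ✓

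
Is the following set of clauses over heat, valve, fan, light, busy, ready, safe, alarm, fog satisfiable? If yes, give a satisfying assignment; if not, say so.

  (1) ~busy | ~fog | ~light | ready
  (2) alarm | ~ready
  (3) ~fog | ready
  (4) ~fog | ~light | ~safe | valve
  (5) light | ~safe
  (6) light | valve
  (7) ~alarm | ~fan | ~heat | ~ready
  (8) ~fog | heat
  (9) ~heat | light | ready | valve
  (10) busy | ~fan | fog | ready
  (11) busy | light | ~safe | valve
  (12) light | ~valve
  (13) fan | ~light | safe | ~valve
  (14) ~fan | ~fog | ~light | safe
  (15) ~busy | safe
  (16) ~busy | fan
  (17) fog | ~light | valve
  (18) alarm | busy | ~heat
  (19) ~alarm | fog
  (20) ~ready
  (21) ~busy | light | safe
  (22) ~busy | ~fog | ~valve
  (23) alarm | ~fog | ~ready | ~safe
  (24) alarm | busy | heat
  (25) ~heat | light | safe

Unit clause (~ready) forces ready = False.
In (~fog | ready) only ~fog is left, so fog = False.
In (~alarm | fog) only ~alarm is left, so alarm = False.
Set heat = False.
  then (alarm | busy | heat) forces busy = True.
  then (~busy | safe) forces safe = True.
  then (~busy | fan) forces fan = True.
  then (light | ~safe) forces light = True.
  then (fog | ~light | valve) forces valve = True.
All clauses satisfied.

heat: False, valve: True, fan: True, light: True, busy: True, ready: False, safe: True, alarm: False, fog: False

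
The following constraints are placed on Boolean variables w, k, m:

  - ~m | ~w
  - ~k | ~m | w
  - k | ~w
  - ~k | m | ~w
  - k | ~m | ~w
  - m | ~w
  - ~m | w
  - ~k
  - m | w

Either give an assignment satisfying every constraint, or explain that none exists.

UNSATISFIABLE

Case w = True:
  (~m | ~w) forces m = False.
  Clause (m | ~w) is falsified — contradiction.
Case w = False:
  (~m | w) forces m = False.
  Clause (m | w) is falsified — contradiction.
Both cases fail, so the formula is unsatisfiable.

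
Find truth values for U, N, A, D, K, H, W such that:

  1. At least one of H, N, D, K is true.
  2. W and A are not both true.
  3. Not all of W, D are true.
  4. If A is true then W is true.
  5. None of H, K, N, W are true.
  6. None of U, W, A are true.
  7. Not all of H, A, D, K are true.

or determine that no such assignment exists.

U = False; N = False; A = False; D = True; K = False; H = False; W = False

  (1) {H, N, D, K}: 1 true — at least one ✓
  (2) W=F, A=F — not both ✓
  (3) {W, D}: 1/2 true — not all ✓
  (4) A=F ⇒ W: vacuous ✓
  (5) {H, K, N, W}: 0 true — none ✓
  (6) {U, W, A}: 0 true — none ✓
  (7) {H, A, D, K}: 1/4 true — not all ✓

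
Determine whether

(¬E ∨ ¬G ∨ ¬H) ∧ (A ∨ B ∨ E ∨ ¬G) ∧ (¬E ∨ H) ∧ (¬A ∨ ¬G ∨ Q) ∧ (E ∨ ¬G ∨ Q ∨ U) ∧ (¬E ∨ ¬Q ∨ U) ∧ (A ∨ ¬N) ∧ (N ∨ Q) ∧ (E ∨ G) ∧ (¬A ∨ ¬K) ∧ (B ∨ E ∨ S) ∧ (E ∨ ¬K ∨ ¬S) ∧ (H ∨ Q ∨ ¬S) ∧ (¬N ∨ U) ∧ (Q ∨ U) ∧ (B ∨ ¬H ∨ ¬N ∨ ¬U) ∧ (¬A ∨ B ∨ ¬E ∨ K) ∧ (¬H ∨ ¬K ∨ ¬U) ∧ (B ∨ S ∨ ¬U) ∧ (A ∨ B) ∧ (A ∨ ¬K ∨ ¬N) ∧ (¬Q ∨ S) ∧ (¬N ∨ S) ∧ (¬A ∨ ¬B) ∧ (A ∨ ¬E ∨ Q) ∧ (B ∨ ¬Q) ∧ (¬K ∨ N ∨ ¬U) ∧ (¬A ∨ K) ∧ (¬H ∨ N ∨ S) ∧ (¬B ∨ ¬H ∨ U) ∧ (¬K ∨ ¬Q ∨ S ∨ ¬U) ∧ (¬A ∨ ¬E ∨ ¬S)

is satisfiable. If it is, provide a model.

Set K = False.
  then (¬A ∨ K) forces A = False.
  then (A ∨ ¬N) forces N = False.
  then (N ∨ Q) forces Q = True.
  then (A ∨ B) forces B = True.
  then (¬Q ∨ S) forces S = True.
Set G = True.
Set U = False.
  then (¬E ∨ ¬Q ∨ U) forces E = False.
  then (¬B ∨ ¬H ∨ U) forces H = False.
All clauses satisfied.

K: False, G: True, U: False, Q: True, B: True, H: False, A: False, S: True, N: False, E: False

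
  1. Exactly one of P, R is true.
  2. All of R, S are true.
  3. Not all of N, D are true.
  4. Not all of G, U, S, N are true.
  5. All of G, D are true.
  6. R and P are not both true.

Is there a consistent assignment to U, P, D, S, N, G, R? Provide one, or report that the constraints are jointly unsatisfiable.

U: True, P: False, D: True, S: True, N: False, G: True, R: True

  (1) {P, R}: 1 true — exactly one ✓
  (2) {R, S}: all 2 true ✓
  (3) {N, D}: 1/2 true — not all ✓
  (4) {G, U, S, N}: 3/4 true — not all ✓
  (5) {G, D}: all 2 true ✓
  (6) R=T, P=F — not both ✓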